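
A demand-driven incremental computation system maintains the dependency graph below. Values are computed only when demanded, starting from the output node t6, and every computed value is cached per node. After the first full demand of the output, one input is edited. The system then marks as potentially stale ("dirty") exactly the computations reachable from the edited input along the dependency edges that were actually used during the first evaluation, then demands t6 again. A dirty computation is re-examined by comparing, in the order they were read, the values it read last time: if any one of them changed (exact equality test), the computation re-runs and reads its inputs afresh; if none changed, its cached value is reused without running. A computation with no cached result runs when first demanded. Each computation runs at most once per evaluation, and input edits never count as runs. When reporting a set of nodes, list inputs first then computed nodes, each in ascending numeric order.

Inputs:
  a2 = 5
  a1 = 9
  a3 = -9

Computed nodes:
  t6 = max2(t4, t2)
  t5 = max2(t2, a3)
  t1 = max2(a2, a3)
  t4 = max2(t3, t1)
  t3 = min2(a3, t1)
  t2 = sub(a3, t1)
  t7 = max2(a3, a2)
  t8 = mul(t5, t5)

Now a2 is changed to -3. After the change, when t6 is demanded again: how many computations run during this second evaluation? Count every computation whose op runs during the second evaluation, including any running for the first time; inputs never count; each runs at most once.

Computations that run: t1, t2, t3, t4, t6 — 5 in total.

First evaluation (everything demanded from the output):
  t1 = max2(5, -9) = 5
  t2 = sub(-9, 5) = -14
  t3 = min2(-9, 5) = -9
  t4 = max2(-9, 5) = 5
  t6 = max2(5, -14) = 5

Propagation after the edit:
  t1: runs — a2 5->-3; result -3.
  t2: runs — t1 5->-3; result -6.
  t3: runs — t1 5->-3; result -9 (same value as before).
  t4: runs — t1 5->-3; result -3.
  t6: runs — t4 5->-3; t2 -14->-6; result -3.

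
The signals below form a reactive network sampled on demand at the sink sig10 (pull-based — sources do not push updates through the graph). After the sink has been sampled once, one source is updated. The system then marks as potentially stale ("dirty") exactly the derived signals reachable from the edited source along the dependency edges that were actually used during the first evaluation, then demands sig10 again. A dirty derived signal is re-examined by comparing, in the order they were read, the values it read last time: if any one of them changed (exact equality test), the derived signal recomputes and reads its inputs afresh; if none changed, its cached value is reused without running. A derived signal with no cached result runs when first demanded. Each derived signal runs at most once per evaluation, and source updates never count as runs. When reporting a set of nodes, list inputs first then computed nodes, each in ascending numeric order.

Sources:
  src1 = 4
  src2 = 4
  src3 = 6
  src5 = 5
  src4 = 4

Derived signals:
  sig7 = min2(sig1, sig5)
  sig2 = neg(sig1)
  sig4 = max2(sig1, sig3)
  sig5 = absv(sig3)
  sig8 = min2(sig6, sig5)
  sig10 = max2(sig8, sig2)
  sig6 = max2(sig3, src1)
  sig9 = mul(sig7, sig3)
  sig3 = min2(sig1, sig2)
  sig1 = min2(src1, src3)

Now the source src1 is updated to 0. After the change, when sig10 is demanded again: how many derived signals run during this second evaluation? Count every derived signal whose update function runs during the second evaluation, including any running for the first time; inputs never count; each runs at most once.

Run set: sig1, sig2, sig3, sig5, sig6, sig8, sig10 (7 run).

Initial pass — values computed on the first demand:
  sig1 = min2(4, 6) = 4
  sig2 = neg(4) = -4
  sig3 = min2(4, -4) = -4
  sig5 = absv(-4) = 4
  sig6 = max2(-4, 4) = 4
  sig8 = min2(4, 4) = 4
  sig10 = max2(4, -4) = 4

Second demand — change propagation:
  sig1: re-runs because src1 4->0; new result 0.
  sig2: re-runs because sig1 4->0; new result 0.
  sig3: re-runs because sig1 4->0; sig2 -4->0; new result 0.
  sig5: re-runs because sig3 -4->0; new result 0.
  sig6: re-runs because sig3 -4->0; src1 4->0; new result 0.
  sig8: re-runs because sig6 4->0; sig5 4->0; new result 0.
  sig10: re-runs because sig8 4->0; sig2 -4->0; new result 0.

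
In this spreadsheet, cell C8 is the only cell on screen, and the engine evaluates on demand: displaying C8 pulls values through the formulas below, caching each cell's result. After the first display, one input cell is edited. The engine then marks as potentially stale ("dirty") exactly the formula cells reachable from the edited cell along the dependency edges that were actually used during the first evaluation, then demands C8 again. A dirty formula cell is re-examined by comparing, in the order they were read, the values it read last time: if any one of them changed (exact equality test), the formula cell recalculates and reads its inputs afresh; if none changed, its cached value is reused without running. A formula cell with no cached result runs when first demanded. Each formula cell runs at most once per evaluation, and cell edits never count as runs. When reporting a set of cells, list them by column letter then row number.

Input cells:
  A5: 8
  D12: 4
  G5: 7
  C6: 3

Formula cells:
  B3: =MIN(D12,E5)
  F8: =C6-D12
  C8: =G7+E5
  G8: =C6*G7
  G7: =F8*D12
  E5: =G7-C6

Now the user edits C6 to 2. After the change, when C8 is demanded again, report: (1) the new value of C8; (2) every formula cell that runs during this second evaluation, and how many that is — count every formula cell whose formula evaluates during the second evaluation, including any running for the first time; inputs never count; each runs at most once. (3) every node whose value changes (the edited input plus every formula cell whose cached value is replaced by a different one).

C8 now evaluates to -18.
Run set: C8, E5, F8, G7 (4 run).
Changed values: C6, C8, E5, F8, G7.

Initial pass — values computed on the first demand:
  F8 = 3 - 4 = -1
  G7 = -1 * 4 = -4
  E5 = -4 - 3 = -7
  C8 = -4 + -7 = -11

Second demand — change propagation:
  F8: re-runs because C6 3->2; new result -2.
  G7: re-runs because F8 -1->-2; new result -8.
  E5: re-runs because G7 -4->-8; C6 3->2; new result -10.
  C8: re-runs because G7 -4->-8; E5 -7->-10; new result -18.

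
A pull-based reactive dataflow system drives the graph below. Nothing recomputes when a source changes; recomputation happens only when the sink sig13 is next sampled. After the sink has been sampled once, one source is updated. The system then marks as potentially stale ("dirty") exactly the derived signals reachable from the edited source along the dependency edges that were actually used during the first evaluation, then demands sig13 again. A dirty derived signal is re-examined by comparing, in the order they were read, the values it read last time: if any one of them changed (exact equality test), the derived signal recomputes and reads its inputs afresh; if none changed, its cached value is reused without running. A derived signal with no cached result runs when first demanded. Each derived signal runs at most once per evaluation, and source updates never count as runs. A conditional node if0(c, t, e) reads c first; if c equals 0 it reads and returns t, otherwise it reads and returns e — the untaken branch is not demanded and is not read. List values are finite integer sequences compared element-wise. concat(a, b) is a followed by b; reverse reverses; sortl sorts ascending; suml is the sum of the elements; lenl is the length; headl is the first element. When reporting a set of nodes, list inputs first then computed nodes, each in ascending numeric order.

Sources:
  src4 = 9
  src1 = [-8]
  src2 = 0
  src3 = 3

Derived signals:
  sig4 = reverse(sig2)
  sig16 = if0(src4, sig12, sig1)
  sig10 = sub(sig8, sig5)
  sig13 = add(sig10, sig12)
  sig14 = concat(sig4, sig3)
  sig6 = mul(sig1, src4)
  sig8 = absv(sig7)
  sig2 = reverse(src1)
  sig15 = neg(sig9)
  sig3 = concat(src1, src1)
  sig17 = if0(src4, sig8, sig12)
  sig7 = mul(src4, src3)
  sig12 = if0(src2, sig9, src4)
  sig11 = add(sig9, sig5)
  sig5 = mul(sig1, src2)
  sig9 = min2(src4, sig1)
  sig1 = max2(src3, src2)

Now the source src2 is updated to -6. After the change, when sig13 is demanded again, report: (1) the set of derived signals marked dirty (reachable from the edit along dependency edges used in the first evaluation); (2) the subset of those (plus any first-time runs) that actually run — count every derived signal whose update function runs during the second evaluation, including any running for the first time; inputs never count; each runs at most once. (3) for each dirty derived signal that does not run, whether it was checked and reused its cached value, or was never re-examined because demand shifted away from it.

Marked dirty: sig1, sig5, sig9, sig10, sig12, sig13.
Derived signals that run: sig1, sig5, sig10, sig12, sig13 — 5 in total.
Never re-examined (demand shifted away): sig9.
Key observation: a condition flipped, so demand moved to the other branch — sig9 is never re-examined.

First evaluation (everything demanded from the output):
  sig1 = max2(3, 0) = 3
  sig5 = mul(3, 0) = 0
  sig7 = mul(9, 3) = 27
  sig8 = absv(27) = 27
  sig9 = min2(9, 3) = 3
  sig10 = sub(27, 0) = 27
  sig12 = if0(src2=0 -> then branch sig9) = 3
  sig13 = add(27, 3) = 30

Propagation after the edit:
  sig1: runs — src2 0->-6; result 3 (same value as before).
  sig5: runs — src2 0->-6; result -18.
  sig9: marked dirty but never re-examined — demand shifted away from it.
  sig10: runs — sig5 0->-18; result 45.
  sig12: runs — src2 0->-6; result 9.
  sig13: runs — sig10 27->45; sig12 3->9; result 54.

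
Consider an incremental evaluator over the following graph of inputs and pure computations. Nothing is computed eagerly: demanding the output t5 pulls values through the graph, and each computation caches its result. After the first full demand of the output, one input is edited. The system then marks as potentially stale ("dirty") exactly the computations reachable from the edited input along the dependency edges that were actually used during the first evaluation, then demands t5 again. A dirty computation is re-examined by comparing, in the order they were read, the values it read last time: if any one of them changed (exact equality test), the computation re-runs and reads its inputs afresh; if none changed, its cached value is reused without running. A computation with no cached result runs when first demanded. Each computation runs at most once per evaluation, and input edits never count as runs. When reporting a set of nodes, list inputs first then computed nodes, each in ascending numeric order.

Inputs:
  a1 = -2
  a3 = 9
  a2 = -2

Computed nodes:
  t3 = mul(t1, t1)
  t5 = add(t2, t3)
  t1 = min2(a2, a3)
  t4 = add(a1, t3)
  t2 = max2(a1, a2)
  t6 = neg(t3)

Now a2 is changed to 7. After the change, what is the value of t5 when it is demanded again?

t5 now evaluates to 56.

Initial pass — values computed on the first demand:
  t1 = min2(-2, 9) = -2
  t2 = max2(-2, -2) = -2
  t3 = mul(-2, -2) = 4
  t5 = add(-2, 4) = 2

Second demand — change propagation:
  t1: re-runs because a2 -2->7; new result 7.
  t2: re-runs because a2 -2->7; new result 7.
  t3: re-runs because t1 -2->7; t1 -2->7; new result 49.
  t5: re-runs because t2 -2->7; t3 4->49; new result 56.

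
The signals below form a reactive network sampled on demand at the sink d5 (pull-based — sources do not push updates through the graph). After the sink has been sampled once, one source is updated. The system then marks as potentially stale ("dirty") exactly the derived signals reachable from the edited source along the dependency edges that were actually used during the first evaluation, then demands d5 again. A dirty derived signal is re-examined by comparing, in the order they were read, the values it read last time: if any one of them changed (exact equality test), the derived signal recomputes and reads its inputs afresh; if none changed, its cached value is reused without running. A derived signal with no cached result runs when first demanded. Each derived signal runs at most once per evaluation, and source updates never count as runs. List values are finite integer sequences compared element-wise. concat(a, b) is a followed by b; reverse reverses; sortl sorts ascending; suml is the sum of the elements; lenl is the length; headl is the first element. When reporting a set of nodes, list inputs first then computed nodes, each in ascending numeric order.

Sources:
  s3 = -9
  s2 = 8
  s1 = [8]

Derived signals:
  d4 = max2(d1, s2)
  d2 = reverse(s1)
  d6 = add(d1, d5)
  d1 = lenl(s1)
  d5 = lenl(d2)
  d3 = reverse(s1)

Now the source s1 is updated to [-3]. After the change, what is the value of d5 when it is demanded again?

Initial pass — values computed on the first demand:
  d2 = reverse([8]) = [8]
  d5 = lenl([8]) = 1

Second demand — change propagation:
  d2: re-runs because s1 [8]->[-3]; new result [-3].
  d5: re-runs because d2 [8]->[-3]; new result 1 (unchanged).

d5 now evaluates to 1.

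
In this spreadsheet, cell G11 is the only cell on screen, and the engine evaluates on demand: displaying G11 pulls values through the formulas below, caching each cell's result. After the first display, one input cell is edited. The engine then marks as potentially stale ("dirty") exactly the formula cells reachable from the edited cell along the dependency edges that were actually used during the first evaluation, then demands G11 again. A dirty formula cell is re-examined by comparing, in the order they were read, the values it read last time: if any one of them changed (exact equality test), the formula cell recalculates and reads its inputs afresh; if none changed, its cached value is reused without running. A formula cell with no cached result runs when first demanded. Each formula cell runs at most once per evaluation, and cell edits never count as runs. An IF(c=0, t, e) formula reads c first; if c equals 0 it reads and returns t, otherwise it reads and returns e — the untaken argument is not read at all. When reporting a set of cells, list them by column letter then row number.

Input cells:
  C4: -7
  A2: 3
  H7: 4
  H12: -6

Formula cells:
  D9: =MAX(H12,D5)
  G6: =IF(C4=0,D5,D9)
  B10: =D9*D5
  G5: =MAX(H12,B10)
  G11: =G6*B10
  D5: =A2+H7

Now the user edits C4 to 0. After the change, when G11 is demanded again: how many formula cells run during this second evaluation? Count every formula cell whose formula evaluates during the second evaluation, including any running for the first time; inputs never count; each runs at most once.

Initial pass — values computed on the first demand:
  D5 = 3 + 4 = 7
  D9 = MAX(-6, 7) = 7
  B10 = 7 * 7 = 49
  G6 = IF(C4=0: C4=-7 -> else branch D9) = 7
  G11 = 7 * 49 = 343

Second demand — change propagation:
  G6: re-runs because C4 -7->0; new result 7 (unchanged).
  G11: re-examined; everything it read last time is the same (G6 unchanged, B10 unchanged) — cache 343 kept, no run.

The important point: G6 recomputes to an identical value, and the output ends up unchanged.

Run set: G6 (1 run).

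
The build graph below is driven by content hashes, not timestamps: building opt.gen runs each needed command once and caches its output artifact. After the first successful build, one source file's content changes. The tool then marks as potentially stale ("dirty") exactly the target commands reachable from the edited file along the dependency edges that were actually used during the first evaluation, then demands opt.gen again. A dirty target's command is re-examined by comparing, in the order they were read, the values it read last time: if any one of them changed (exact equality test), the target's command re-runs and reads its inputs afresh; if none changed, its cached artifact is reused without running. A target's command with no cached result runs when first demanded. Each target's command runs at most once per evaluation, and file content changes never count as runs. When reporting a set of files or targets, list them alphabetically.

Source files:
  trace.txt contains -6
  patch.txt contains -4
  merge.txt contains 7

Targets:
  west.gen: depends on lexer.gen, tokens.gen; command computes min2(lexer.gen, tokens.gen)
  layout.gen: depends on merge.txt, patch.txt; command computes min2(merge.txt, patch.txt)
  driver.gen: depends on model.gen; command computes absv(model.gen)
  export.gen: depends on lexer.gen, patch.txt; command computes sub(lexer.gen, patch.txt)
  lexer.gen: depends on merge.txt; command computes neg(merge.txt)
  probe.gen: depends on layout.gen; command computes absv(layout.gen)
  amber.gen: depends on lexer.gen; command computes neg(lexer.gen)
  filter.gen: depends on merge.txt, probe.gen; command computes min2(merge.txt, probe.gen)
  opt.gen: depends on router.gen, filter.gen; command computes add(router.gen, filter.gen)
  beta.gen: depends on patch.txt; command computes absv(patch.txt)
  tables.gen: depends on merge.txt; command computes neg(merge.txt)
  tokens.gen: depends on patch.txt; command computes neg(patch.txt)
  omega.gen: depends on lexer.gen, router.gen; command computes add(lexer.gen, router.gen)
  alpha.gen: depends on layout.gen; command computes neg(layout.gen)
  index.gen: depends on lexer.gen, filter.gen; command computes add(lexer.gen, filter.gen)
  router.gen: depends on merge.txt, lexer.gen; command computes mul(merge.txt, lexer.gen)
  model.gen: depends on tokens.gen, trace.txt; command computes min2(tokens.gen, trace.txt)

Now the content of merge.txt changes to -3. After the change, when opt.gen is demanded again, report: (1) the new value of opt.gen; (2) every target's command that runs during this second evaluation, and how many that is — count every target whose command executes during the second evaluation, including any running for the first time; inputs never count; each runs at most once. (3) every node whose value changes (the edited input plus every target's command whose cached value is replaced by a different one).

opt.gen now evaluates to -12.
Run set: filter.gen, layout.gen, lexer.gen, opt.gen, router.gen (5 run).
Changed values: filter.gen, lexer.gen, merge.txt, opt.gen, router.gen.
The important point: at probe.gen every value read last time is unchanged, so the dirty flag clears without a run.

Initial pass — values computed on the first demand:
  layout.gen = min2(7, -4) = -4
  lexer.gen = neg(7) = -7
  probe.gen = absv(-4) = 4
  filter.gen = min2(7, 4) = 4
  router.gen = mul(7, -7) = -49
  opt.gen = add(-49, 4) = -45

Second demand — change propagation:
  layout.gen: re-runs because merge.txt 7->-3; new result -4 (unchanged).
  lexer.gen: re-runs because merge.txt 7->-3; new result 3.
  probe.gen: re-examined; everything it read last time is the same (layout.gen unchanged) — cache 4 kept, no run.
  filter.gen: re-runs because merge.txt 7->-3; new result -3.
  router.gen: re-runs because merge.txt 7->-3; lexer.gen -7->3; new result -9.
  opt.gen: re-runs because router.gen -49->-9; filter.gen 4->-3; new result -12.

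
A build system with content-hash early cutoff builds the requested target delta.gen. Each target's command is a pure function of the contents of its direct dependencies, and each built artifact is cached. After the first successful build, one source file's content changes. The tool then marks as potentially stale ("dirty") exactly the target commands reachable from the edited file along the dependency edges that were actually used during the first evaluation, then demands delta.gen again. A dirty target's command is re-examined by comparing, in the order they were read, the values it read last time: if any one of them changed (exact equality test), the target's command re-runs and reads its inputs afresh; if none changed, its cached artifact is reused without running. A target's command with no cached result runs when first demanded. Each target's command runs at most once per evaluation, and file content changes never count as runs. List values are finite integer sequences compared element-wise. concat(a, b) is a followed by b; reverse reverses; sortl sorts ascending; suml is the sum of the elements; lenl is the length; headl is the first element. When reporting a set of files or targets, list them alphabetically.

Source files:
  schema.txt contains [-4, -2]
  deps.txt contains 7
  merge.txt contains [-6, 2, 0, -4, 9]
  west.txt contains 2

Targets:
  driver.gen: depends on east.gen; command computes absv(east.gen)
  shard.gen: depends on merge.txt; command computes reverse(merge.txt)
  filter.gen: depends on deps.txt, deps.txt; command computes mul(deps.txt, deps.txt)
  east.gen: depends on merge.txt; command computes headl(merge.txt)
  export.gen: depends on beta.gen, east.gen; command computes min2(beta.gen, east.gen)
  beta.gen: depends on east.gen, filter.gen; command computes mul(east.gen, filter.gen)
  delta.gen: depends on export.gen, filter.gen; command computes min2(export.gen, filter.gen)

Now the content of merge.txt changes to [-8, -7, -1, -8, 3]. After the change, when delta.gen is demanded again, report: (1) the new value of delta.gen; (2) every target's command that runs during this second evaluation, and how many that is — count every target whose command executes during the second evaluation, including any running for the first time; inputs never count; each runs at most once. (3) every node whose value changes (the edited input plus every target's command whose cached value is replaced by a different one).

New value of delta.gen: -392.
Target commands that run: beta.gen, delta.gen, east.gen, export.gen — 4 in total.
Values that change: beta.gen, delta.gen, east.gen, export.gen, merge.txt.

First evaluation (everything demanded from the output):
  east.gen = headl([-6, 2, 0, -4, 9]) = -6
  filter.gen = mul(7, 7) = 49
  beta.gen = mul(-6, 49) = -294
  export.gen = min2(-294, -6) = -294
  delta.gen = min2(-294, 49) = -294

Propagation after the edit:
  east.gen: runs — merge.txt [-6, 2, 0, -4, 9]->[-8, -7, -1, -8, 3]; result -8.
  beta.gen: runs — east.gen -6->-8; result -392.
  export.gen: runs — beta.gen -294->-392; east.gen -6->-8; result -392.
  delta.gen: runs — export.gen -294->-392; result -392.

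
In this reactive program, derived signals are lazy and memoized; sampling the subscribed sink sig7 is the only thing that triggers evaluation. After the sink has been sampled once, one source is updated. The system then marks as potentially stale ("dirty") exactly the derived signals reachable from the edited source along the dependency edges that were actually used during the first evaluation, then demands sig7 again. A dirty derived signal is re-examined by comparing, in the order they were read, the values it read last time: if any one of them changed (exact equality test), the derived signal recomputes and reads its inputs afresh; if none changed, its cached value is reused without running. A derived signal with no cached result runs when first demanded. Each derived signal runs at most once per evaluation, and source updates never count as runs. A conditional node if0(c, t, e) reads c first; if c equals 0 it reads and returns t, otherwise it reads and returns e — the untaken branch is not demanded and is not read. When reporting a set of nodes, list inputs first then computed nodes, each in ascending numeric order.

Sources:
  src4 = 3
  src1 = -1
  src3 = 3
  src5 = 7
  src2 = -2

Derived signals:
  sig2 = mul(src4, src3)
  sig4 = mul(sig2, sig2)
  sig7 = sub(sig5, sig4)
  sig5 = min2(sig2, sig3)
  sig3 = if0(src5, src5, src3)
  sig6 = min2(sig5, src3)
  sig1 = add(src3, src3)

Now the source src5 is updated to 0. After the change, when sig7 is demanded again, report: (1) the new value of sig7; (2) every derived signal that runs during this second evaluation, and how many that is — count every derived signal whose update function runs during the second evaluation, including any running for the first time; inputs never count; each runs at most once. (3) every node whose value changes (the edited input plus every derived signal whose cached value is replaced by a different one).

Demanding sig7 again yields -81.
3 derived signals run: sig3, sig5, sig7.
The nodes whose values change: src5, sig3, sig5, sig7.

First demand of the output computes:
  sig2 = mul(3, 3) = 9
  sig3 = if0(src5=7 -> else branch src3) = 3
  sig4 = mul(9, 9) = 81
  sig5 = min2(9, 3) = 3
  sig7 = sub(3, 81) = -78

After the edit, cleaning proceeds:
  sig3: a read changed (src5 7->0) — executes, giving 0.
  sig5: a read changed (sig3 3->0) — executes, giving 0.
  sig7: a read changed (sig5 3->0) — executes, giving -81.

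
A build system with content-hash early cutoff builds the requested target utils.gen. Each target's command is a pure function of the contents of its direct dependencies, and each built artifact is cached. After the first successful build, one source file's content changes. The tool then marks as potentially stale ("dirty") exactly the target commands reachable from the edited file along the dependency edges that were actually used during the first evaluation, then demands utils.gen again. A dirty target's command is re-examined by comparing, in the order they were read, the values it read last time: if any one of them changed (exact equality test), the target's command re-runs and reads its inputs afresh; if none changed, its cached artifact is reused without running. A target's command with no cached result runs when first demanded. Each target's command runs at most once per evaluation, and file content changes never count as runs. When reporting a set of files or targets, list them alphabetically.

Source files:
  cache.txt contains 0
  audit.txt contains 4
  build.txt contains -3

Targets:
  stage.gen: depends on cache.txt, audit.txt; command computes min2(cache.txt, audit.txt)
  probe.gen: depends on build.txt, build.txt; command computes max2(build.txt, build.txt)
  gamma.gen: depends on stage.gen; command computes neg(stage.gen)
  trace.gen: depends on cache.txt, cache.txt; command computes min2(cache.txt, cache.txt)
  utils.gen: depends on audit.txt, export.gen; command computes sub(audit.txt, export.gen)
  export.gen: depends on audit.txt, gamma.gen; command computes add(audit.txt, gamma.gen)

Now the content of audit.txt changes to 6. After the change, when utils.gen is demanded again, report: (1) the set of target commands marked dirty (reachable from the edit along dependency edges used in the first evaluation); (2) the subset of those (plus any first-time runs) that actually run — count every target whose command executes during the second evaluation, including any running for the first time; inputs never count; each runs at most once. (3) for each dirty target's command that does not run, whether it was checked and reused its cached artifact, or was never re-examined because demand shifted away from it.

First evaluation (everything demanded from the output):
  stage.gen = min2(0, 4) = 0
  gamma.gen = neg(0) = 0
  export.gen = add(4, 0) = 4
  utils.gen = sub(4, 4) = 0

Propagation after the edit:
  stage.gen: runs — audit.txt 4->6; result 0 (same value as before).
  gamma.gen: checked — values it read are unchanged (stage.gen unchanged); reused cached 0 without running.
  export.gen: runs — audit.txt 4->6; result 6.
  utils.gen: runs — audit.txt 4->6; export.gen 4->6; result 0 (same value as before).

Key observation: the cutoff stops propagation at gamma.gen — its inputs' values are unchanged, so it reuses its cache.

Marked dirty: export.gen, gamma.gen, stage.gen, utils.gen.
Target commands that run: export.gen, stage.gen, utils.gen — 3 in total.
Checked but reused from cache: gamma.gen.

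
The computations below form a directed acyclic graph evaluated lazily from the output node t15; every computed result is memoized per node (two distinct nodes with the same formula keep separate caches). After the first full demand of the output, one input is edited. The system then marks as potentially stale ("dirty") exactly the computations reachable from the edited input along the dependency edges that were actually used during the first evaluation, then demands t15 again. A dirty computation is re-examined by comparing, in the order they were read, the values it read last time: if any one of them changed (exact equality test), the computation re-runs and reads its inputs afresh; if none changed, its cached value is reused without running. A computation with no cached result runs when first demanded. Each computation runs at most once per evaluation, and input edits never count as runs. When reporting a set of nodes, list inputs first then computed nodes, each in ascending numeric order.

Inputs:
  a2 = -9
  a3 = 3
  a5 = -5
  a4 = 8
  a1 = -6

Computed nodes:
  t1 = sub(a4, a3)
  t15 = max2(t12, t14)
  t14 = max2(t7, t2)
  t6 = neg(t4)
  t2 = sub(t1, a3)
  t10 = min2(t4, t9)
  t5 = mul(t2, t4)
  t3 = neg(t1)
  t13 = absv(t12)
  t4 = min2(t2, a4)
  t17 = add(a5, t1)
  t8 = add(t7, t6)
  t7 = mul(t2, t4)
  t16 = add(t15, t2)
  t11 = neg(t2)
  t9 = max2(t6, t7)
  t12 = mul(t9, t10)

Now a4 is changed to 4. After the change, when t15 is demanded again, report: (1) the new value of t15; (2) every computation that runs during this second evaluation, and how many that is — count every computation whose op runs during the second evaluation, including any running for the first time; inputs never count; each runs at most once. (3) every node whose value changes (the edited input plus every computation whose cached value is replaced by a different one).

Demanding t15 again yields 4.
10 computations run: t1, t2, t4, t6, t7, t9, t10, t12, t14, t15.
The nodes whose values change: a4, t1, t2, t4, t6, t10, t12, t15.

First demand of the output computes:
  t1 = sub(8, 3) = 5
  t2 = sub(5, 3) = 2
  t4 = min2(2, 8) = 2
  t6 = neg(2) = -2
  t7 = mul(2, 2) = 4
  t9 = max2(-2, 4) = 4
  t10 = min2(2, 4) = 2
  t12 = mul(4, 2) = 8
  t14 = max2(4, 2) = 4
  t15 = max2(8, 4) = 8

After the edit, cleaning proceeds:
  t1: a read changed (a4 8->4) — executes, giving 1.
  t2: a read changed (t1 5->1) — executes, giving -2.
  t4: a read changed (t2 2->-2; a4 8->4) — executes, giving -2.
  t6: a read changed (t4 2->-2) — executes, giving 2.
  t7: a read changed (t2 2->-2; t4 2->-2) — executes, giving 4 — identical to its old value.
  t9: a read changed (t6 -2->2) — executes, giving 4 — identical to its old value.
  t10: a read changed (t4 2->-2) — executes, giving -2.
  t12: a read changed (t10 2->-2) — executes, giving -8.
  t14: a read changed (t2 2->-2) — executes, giving 4 — identical to its old value.
  t15: a read changed (t12 8->-8) — executes, giving 4.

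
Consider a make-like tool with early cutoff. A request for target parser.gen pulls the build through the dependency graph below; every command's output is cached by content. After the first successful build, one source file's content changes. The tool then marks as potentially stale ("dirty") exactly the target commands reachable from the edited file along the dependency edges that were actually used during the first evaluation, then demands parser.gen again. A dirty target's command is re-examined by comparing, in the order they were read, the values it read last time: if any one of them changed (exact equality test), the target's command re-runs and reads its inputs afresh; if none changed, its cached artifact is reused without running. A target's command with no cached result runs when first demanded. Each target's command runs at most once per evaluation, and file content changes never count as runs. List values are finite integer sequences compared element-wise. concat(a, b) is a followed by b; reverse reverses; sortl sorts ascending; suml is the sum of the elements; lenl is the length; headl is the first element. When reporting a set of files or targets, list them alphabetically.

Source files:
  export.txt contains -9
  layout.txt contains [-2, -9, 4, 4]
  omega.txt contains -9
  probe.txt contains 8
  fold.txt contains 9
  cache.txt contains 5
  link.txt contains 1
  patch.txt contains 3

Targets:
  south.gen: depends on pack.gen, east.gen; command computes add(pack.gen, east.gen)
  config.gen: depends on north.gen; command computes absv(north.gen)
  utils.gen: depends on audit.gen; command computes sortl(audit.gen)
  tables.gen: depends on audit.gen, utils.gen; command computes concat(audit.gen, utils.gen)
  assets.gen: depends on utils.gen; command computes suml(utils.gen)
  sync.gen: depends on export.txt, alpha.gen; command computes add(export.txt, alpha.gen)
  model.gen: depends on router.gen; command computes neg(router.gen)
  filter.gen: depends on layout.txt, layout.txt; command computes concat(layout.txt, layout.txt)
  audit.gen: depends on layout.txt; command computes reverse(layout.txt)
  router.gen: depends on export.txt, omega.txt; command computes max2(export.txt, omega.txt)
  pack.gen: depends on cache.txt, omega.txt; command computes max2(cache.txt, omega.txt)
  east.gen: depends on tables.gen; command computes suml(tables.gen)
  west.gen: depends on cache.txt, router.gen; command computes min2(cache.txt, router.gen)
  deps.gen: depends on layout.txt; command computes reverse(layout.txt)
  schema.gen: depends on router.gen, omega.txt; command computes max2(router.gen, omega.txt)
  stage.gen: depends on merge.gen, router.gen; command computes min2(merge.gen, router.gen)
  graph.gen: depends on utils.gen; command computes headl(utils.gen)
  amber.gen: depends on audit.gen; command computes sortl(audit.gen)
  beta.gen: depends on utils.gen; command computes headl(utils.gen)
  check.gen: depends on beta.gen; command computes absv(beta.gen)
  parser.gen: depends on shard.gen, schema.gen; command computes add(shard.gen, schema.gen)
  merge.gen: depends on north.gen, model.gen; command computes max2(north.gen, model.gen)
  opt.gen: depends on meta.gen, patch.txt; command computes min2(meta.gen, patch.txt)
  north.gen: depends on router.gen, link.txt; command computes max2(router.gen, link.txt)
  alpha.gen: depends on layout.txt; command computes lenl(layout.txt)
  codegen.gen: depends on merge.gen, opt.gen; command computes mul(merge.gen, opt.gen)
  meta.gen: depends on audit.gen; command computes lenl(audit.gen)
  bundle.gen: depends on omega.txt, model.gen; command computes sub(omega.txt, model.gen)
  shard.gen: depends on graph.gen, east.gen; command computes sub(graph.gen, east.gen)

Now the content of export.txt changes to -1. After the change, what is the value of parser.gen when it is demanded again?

Demanding parser.gen again yields -4.

First demand of the output computes:
  audit.gen = reverse([-2, -9, 4, 4]) = [4, 4, -9, -2]
  router.gen = max2(-9, -9) = -9
  schema.gen = max2(-9, -9) = -9
  utils.gen = sortl([4, 4, -9, -2]) = [-9, -2, 4, 4]
  graph.gen = headl([-9, -2, 4, 4]) = -9
  tables.gen = concat([4, 4, -9, -2], [-9, -2, 4, 4]) = [4, 4, -9, -2, -9, -2, 4, 4]
  east.gen = suml([4, 4, -9, -2, -9, -2, 4, 4]) = -6
  shard.gen = sub(-9, -6) = -3
  parser.gen = add(-3, -9) = -12

After the edit, cleaning proceeds:
  router.gen: a read changed (export.txt -9->-1) — executes, giving -1.
  schema.gen: a read changed (router.gen -9->-1) — executes, giving -1.
  parser.gen: a read changed (schema.gen -9->-1) — executes, giving -4.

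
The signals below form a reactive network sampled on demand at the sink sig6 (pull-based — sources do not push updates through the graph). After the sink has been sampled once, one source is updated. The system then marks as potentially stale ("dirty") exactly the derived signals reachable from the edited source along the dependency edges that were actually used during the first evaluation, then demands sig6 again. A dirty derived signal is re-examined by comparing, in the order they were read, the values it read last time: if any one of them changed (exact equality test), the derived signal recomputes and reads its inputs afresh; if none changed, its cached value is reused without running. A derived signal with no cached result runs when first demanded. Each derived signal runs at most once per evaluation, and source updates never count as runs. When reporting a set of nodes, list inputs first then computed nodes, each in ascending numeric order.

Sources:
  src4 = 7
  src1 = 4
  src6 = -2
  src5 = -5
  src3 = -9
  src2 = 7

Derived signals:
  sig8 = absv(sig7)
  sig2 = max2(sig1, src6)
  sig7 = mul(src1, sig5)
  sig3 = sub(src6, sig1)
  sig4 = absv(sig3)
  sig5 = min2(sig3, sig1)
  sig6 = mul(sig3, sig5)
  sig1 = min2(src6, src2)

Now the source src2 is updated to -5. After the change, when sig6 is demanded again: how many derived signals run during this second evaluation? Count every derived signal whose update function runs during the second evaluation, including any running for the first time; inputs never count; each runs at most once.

Initial pass — values computed on the first demand:
  sig1 = min2(-2, 7) = -2
  sig3 = sub(-2, -2) = 0
  sig5 = min2(0, -2) = -2
  sig6 = mul(0, -2) = 0

Second demand — change propagation:
  sig1: re-runs because src2 7->-5; new result -5.
  sig3: re-runs because sig1 -2->-5; new result 3.
  sig5: re-runs because sig3 0->3; sig1 -2->-5; new result -5.
  sig6: re-runs because sig3 0->3; sig5 -2->-5; new result -15.

Run set: sig1, sig3, sig5, sig6 (4 run).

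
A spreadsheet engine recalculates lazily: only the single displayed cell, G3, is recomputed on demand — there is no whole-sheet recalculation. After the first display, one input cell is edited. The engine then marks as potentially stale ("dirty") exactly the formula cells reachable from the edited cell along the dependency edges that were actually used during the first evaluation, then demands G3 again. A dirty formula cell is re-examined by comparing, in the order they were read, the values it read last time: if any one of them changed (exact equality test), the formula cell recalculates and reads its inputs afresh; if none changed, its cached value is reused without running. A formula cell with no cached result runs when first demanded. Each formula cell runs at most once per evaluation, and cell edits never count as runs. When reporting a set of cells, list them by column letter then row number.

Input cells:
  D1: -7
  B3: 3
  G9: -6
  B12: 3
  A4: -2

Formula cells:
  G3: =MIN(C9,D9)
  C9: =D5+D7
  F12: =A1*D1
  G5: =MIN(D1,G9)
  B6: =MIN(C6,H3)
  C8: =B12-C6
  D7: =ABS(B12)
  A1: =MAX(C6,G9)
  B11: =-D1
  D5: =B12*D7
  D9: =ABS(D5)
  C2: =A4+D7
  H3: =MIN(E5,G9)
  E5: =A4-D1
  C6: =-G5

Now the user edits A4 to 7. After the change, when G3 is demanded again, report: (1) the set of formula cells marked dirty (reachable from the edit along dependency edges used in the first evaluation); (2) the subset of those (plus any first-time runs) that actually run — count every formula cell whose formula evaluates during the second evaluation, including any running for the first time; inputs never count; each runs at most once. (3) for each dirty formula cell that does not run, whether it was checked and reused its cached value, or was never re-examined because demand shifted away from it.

Marked dirty: none.
Formula cells that run: none — 0 in total.
Every dirty formula cell ran.
Key observation: A4 is never demanded by the output, so the edit triggers no recomputation at all.

First evaluation (everything demanded from the output):
  D7 = ABS(3) = 3
  D5 = 3 * 3 = 9
  C9 = 9 + 3 = 12
  D9 = ABS(9) = 9
  G3 = MIN(12, 9) = 9

Propagation after the edit:
  A4 feeds no computation that the output demands — nothing is marked dirty and nothing runs.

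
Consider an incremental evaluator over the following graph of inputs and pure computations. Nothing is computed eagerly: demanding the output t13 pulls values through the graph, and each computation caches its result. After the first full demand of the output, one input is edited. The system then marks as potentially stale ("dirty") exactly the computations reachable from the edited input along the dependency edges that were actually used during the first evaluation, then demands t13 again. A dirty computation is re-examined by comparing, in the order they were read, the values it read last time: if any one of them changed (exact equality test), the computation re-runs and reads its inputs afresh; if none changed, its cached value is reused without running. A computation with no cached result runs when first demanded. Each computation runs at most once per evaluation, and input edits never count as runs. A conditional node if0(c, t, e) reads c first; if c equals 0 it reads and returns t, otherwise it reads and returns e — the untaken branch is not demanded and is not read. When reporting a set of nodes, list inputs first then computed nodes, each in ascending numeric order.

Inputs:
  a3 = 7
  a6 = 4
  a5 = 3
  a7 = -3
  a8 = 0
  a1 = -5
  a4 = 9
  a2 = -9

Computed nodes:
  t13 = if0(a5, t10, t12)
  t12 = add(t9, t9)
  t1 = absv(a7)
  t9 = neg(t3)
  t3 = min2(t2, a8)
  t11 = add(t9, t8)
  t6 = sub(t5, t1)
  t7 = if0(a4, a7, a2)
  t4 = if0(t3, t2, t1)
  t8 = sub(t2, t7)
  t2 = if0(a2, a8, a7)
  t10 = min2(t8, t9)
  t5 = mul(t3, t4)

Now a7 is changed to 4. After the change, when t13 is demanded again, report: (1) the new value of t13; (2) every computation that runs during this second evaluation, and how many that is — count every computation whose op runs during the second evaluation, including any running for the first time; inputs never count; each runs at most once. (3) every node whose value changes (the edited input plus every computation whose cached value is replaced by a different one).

t13 now evaluates to 0.
Run set: t2, t3, t9, t12, t13 (5 run).
Changed values: a7, t2, t3, t9, t12, t13.

Initial pass — values computed on the first demand:
  t2 = if0(a2=-9 -> else branch a7) = -3
  t3 = min2(-3, 0) = -3
  t9 = neg(-3) = 3
  t12 = add(3, 3) = 6
  t13 = if0(a5=3 -> else branch t12) = 6

Second demand — change propagation:
  t2: re-runs because a7 -3->4; new result 4.
  t3: re-runs because t2 -3->4; new result 0.
  t9: re-runs because t3 -3->0; new result 0.
  t12: re-runs because t9 3->0; t9 3->0; new result 0.
  t13: re-runs because t12 6->0; new result 0.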